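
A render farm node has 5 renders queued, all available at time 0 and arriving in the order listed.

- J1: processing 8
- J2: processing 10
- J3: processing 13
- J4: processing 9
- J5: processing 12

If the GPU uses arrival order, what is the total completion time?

FIFO (arrival order): J1 J2 J3 J4 J5.
J1: 0→8
J2: 8→18
J3: 18→31
J4: 31→40
J5: 40→52
Sum = 8+18+31+40+52 = 149.

149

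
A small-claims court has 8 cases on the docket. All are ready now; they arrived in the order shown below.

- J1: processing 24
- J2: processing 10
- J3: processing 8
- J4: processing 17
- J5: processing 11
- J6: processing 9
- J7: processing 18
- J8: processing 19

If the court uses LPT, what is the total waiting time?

LPT (decreasing processing time): J1 J8 J7 J4 J5 J2 J6 J3.
J1: waits 0, runs 0→24
J8: waits 24, runs 24→43
J7: waits 43, runs 43→61
J4: waits 61, runs 61→78
J5: waits 78, runs 78→89
J2: waits 89, runs 89→99
J6: waits 99, runs 99→108
J3: waits 108, runs 108→116
Sum = 0+24+43+61+78+89+99+108 = 502.

502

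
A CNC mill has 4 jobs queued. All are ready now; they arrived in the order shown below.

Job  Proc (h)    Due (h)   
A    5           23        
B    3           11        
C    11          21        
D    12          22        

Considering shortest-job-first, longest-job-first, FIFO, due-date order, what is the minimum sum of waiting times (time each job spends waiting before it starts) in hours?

30

SPT (increasing processing time): B A C D.
B: waits 0, runs 0→3
A: waits 3, runs 3→8
C: waits 8, runs 8→19
D: waits 19, runs 19→31
Sum = 0+3+8+19 = 30.
LPT (decreasing processing time): D C A B.
D: waits 0, runs 0→12
C: waits 12, runs 12→23
A: waits 23, runs 23→28
B: waits 28, runs 28→31
Sum = 0+12+23+28 = 63.
FIFO (arrival order): A B C D.
A: waits 0, runs 0→5
B: waits 5, runs 5→8
C: waits 8, runs 8→19
D: waits 19, runs 19→31
Sum = 0+5+8+19 = 32.
EDD (increasing due date): B C D A.
B: waits 0, runs 0→3
C: waits 3, runs 3→14
D: waits 14, runs 14→26
A: waits 26, runs 26→31
Sum = 0+3+14+26 = 43.
SPT 30, LPT 63, FIFO 32, EDD 43 → minimum 30.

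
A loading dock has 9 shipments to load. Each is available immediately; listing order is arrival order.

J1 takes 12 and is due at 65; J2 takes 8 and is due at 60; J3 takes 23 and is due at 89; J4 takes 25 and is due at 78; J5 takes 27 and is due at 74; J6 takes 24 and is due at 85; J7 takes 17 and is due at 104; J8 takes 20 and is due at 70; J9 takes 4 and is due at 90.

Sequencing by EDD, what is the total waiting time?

EDD (increasing due date): J2 J1 J8 J5 J4 J6 J3 J9 J7.
J2: waits 0, runs 0→8
J1: waits 8, runs 8→20
J8: waits 20, runs 20→40
J5: waits 40, runs 40→67
J4: waits 67, runs 67→92
J6: waits 92, runs 92→116
J3: waits 116, runs 116→139
J9: waits 139, runs 139→143
J7: waits 143, runs 143→160
Sum = 0+8+20+40+67+92+116+139+143 = 625.

625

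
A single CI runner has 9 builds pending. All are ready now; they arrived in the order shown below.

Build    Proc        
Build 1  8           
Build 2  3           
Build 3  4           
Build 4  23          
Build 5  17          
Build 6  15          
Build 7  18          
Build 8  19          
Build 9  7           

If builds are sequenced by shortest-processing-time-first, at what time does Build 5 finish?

SPT (increasing processing time): Build 2 Build 3 Build 9 Build 1 Build 6 Build 5 Build 7 Build 8 Build 4.
Build 2: 0→3
Build 3: 3→7
Build 9: 7→14
Build 1: 14→22
Build 6: 22→37
Build 5: 37→54

54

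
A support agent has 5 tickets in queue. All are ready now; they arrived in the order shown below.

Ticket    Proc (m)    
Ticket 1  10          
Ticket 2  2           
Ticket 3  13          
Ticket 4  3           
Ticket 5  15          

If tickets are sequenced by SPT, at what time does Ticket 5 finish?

SPT (increasing processing time): Ticket 2 Ticket 4 Ticket 1 Ticket 3 Ticket 5.
Ticket 2: 0→2
Ticket 4: 2→5
Ticket 1: 5→15
Ticket 3: 15→28
Ticket 5: 28→43

43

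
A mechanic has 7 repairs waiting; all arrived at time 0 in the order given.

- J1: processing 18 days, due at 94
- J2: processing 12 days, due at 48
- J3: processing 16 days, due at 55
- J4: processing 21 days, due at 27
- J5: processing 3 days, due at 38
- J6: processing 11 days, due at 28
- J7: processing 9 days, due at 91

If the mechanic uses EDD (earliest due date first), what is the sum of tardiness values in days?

EDD (increasing due date): J4 J6 J5 J2 J3 J7 J1.
J4: 0→21, due 27, tardiness 0
J6: 21→32, due 28, tardiness 4
J5: 32→35, due 38, tardiness 0
J2: 35→47, due 48, tardiness 0
J3: 47→63, due 55, tardiness 8
J7: 63→72, due 91, tardiness 0
J1: 72→90, due 94, tardiness 0
Sum = 0+4+0+0+8+0+0 = 12.

12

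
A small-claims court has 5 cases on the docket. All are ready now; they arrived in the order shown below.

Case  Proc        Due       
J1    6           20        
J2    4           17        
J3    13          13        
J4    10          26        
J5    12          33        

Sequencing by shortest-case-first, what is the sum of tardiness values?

SPT (increasing processing time): J2 J1 J4 J5 J3.
J2: 0→4, due 17, tardiness 0
J1: 4→10, due 20, tardiness 0
J4: 10→20, due 26, tardiness 0
J5: 20→32, due 33, tardiness 0
J3: 32→45, due 13, tardiness 32
Sum = 0+0+0+0+32 = 32.

32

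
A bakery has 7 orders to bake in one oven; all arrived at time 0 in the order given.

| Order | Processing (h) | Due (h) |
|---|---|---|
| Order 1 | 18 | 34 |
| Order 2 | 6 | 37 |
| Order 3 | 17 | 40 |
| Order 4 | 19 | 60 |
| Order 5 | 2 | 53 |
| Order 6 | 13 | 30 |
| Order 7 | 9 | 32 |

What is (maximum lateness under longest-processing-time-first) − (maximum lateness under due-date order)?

LPT (decreasing processing time): Order 4 Order 1 Order 3 Order 6 Order 7 Order 2 Order 5.
Order 4: 0→19, due 60, lateness -41
Order 1: 19→37, due 34, lateness 3
Order 3: 37→54, due 40, lateness 14
Order 6: 54→67, due 30, lateness 37
Order 7: 67→76, due 32, lateness 44
Order 2: 76→82, due 37, lateness 45
Order 5: 82→84, due 53, lateness 31
Maximum = 45.
EDD (increasing due date): Order 6 Order 7 Order 1 Order 2 Order 3 Order 5 Order 4.
Order 6: 0→13, due 30, lateness -17
Order 7: 13→22, due 32, lateness -10
Order 1: 22→40, due 34, lateness 6
Order 2: 40→46, due 37, lateness 9
Order 3: 46→63, due 40, lateness 23
Order 5: 63→65, due 53, lateness 12
Order 4: 65→84, due 60, lateness 24
Maximum = 24.
Difference = 45 − 24 = 21.

21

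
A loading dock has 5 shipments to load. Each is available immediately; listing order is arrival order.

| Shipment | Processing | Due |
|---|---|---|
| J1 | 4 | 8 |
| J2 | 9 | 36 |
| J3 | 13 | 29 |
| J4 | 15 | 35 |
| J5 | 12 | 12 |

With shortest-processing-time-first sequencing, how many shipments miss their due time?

3

SPT (increasing processing time): J1 J2 J5 J3 J4.
J1: 0→4, due 8, tardiness 0
J2: 4→13, due 36, tardiness 0
J5: 13→25, due 12, tardiness 13
J3: 25→38, due 29, tardiness 9
J4: 38→53, due 35, tardiness 18
Late shipments: 3.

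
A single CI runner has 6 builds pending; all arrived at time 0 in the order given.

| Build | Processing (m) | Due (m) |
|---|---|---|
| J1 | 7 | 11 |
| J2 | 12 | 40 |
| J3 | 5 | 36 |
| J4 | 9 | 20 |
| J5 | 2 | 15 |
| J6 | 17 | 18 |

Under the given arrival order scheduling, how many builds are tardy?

3

FIFO (arrival order): J1 J2 J3 J4 J5 J6.
J1: 0→7, due 11, tardiness 0
J2: 7→19, due 40, tardiness 0
J3: 19→24, due 36, tardiness 0
J4: 24→33, due 20, tardiness 13
J5: 33→35, due 15, tardiness 20
J6: 35→52, due 18, tardiness 34
Late builds: 3.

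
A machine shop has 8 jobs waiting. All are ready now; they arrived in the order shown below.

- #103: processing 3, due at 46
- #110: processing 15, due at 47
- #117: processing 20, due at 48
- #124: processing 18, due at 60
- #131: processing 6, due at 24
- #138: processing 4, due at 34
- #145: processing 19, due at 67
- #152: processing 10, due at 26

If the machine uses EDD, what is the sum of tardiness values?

EDD (increasing due date): #131 #152 #138 #103 #110 #117 #124 #145.
#131: 0→6, due 24, tardiness 0
#152: 6→16, due 26, tardiness 0
#138: 16→20, due 34, tardiness 0
#103: 20→23, due 46, tardiness 0
#110: 23→38, due 47, tardiness 0
#117: 38→58, due 48, tardiness 10
#124: 58→76, due 60, tardiness 16
#145: 76→95, due 67, tardiness 28
Sum = 0+0+0+0+0+10+16+28 = 54.

54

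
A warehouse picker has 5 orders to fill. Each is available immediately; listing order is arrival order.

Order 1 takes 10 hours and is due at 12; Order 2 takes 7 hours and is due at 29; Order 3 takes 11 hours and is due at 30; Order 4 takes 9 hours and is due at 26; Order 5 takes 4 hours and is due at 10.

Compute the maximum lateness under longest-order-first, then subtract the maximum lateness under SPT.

13

LPT (decreasing processing time): Order 3 Order 1 Order 4 Order 2 Order 5.
Order 3: 0→11, due 30, lateness -19
Order 1: 11→21, due 12, lateness 9
Order 4: 21→30, due 26, lateness 4
Order 2: 30→37, due 29, lateness 8
Order 5: 37→41, due 10, lateness 31
Maximum = 31.
SPT (increasing processing time): Order 5 Order 2 Order 4 Order 1 Order 3.
Order 5: 0→4, due 10, lateness -6
Order 2: 4→11, due 29, lateness -18
Order 4: 11→20, due 26, lateness -6
Order 1: 20→30, due 12, lateness 18
Order 3: 30→41, due 30, lateness 11
Maximum = 18.
Difference = 31 − 18 = 13.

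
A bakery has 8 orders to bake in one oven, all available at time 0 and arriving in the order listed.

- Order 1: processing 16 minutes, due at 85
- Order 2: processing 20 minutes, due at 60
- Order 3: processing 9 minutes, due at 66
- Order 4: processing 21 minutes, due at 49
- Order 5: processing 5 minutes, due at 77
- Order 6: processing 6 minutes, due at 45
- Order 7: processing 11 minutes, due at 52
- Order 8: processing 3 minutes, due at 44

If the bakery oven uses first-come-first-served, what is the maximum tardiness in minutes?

FIFO (arrival order): Order 1 Order 2 Order 3 Order 4 Order 5 Order 6 Order 7 Order 8.
Order 1: 0→16, due 85, tardiness 0
Order 2: 16→36, due 60, tardiness 0
Order 3: 36→45, due 66, tardiness 0
Order 4: 45→66, due 49, tardiness 17
Order 5: 66→71, due 77, tardiness 0
Order 6: 71→77, due 45, tardiness 32
Order 7: 77→88, due 52, tardiness 36
Order 8: 88→91, due 44, tardiness 47
Maximum = 47.

47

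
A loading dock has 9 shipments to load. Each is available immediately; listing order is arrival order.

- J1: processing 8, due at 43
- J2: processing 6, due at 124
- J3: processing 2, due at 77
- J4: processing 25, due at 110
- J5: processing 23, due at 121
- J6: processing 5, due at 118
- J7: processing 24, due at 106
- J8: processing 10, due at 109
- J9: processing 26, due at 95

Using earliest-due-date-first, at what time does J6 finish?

100

EDD (increasing due date): J1 J3 J9 J7 J8 J4 J6 J5 J2.
J1: 0→8
J3: 8→10
J9: 10→36
J7: 36→60
J8: 60→70
J4: 70→95
J6: 95→100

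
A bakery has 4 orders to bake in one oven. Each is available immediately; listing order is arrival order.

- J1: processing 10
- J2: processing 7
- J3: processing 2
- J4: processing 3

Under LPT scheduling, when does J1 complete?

10

LPT (decreasing processing time): J1 J2 J4 J3.
J1: 0→10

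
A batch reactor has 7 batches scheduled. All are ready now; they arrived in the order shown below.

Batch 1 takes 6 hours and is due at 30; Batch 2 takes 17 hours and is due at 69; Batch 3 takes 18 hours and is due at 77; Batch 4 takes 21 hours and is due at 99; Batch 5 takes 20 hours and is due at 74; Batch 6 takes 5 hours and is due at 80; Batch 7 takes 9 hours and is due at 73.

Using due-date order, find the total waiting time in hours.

258

EDD (increasing due date): Batch 1 Batch 2 Batch 7 Batch 5 Batch 3 Batch 6 Batch 4.
Batch 1: waits 0, runs 0→6
Batch 2: waits 6, runs 6→23
Batch 7: waits 23, runs 23→32
Batch 5: waits 32, runs 32→52
Batch 3: waits 52, runs 52→70
Batch 6: waits 70, runs 70→75
Batch 4: waits 75, runs 75→96
Sum = 0+6+23+32+52+70+75 = 258.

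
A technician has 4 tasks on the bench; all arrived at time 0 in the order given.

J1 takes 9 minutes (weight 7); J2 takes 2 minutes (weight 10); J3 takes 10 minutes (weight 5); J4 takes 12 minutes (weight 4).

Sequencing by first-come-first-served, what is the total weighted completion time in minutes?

FIFO (arrival order): J1 J2 J3 J4.
J1: finishes 9, weight 7, w·C = 63
J2: finishes 11, weight 10, w·C = 110
J3: finishes 21, weight 5, w·C = 105
J4: finishes 33, weight 4, w·C = 132
Sum = 63+110+105+132 = 410.

410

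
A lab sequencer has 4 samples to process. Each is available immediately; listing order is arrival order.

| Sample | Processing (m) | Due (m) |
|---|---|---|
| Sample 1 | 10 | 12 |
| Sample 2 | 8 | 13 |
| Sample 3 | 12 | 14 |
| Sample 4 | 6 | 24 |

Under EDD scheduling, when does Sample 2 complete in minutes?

18

EDD (increasing due date): Sample 1 Sample 2 Sample 3 Sample 4.
Sample 1: 0→10
Sample 2: 10→18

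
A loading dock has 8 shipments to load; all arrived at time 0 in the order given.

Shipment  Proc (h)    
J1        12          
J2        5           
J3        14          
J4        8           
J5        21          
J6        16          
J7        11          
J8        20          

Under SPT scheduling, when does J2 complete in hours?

SPT (increasing processing time): J2 J4 J7 J1 J3 J6 J8 J5.
J2: 0→5

5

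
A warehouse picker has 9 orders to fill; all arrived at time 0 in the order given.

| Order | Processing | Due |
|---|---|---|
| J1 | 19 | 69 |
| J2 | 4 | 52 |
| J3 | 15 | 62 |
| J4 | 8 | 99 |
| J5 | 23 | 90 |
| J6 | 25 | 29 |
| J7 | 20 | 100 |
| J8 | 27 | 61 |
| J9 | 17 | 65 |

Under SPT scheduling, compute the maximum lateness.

102

SPT (increasing processing time): J2 J4 J3 J9 J1 J7 J5 J6 J8.
J2: 0→4, due 52, lateness -48
J4: 4→12, due 99, lateness -87
J3: 12→27, due 62, lateness -35
J9: 27→44, due 65, lateness -21
J1: 44→63, due 69, lateness -6
J7: 63→83, due 100, lateness -17
J5: 83→106, due 90, lateness 16
J6: 106→131, due 29, lateness 102
J8: 131→158, due 61, lateness 97
Maximum = 102.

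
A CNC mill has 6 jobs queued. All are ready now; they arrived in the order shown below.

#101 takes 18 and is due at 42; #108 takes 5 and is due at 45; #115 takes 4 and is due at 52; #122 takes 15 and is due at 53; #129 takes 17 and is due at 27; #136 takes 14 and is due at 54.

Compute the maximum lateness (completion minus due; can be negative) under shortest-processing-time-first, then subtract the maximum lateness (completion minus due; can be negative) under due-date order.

12

SPT (increasing processing time): #115 #108 #136 #122 #129 #101.
#115: 0→4, due 52, lateness -48
#108: 4→9, due 45, lateness -36
#136: 9→23, due 54, lateness -31
#122: 23→38, due 53, lateness -15
#129: 38→55, due 27, lateness 28
#101: 55→73, due 42, lateness 31
Maximum = 31.
EDD (increasing due date): #129 #101 #108 #115 #122 #136.
#129: 0→17, due 27, lateness -10
#101: 17→35, due 42, lateness -7
#108: 35→40, due 45, lateness -5
#115: 40→44, due 52, lateness -8
#122: 44→59, due 53, lateness 6
#136: 59→73, due 54, lateness 19
Maximum = 19.
Difference = 31 − 19 = 12.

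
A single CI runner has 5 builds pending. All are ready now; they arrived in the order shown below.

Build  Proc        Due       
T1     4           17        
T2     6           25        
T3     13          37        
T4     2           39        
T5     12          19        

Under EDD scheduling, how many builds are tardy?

EDD (increasing due date): T1 T5 T2 T3 T4.
T1: 0→4, due 17, tardiness 0
T5: 4→16, due 19, tardiness 0
T2: 16→22, due 25, tardiness 0
T3: 22→35, due 37, tardiness 0
T4: 35→37, due 39, tardiness 0
Late builds: 0.

0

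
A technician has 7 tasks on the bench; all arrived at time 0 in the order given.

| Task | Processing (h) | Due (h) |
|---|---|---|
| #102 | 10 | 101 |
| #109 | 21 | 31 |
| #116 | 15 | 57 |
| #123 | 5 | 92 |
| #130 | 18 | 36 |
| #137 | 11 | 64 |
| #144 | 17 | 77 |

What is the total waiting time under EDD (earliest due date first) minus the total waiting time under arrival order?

61

EDD (increasing due date): #109 #130 #116 #137 #144 #123 #102.
#109: waits 0, runs 0→21
#130: waits 21, runs 21→39
#116: waits 39, runs 39→54
#137: waits 54, runs 54→65
#144: waits 65, runs 65→82
#123: waits 82, runs 82→87
#102: waits 87, runs 87→97
Sum = 0+21+39+54+65+82+87 = 348.
FIFO (arrival order): #102 #109 #116 #123 #130 #137 #144.
#102: waits 0, runs 0→10
#109: waits 10, runs 10→31
#116: waits 31, runs 31→46
#123: waits 46, runs 46→51
#130: waits 51, runs 51→69
#137: waits 69, runs 69→80
#144: waits 80, runs 80→97
Sum = 0+10+31+46+51+69+80 = 287.
Difference = 348 − 287 = 61.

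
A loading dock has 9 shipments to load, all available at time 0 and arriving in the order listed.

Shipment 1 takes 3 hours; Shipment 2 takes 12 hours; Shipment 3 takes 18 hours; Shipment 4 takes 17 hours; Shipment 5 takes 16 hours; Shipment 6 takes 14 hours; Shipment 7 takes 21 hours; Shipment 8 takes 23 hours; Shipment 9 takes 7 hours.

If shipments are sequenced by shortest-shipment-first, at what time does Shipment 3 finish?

SPT (increasing processing time): Shipment 1 Shipment 9 Shipment 2 Shipment 6 Shipment 5 Shipment 4 Shipment 3 Shipment 7 Shipment 8.
Shipment 1: 0→3
Shipment 9: 3→10
Shipment 2: 10→22
Shipment 6: 22→36
Shipment 5: 36→52
Shipment 4: 52→69
Shipment 3: 69→87

87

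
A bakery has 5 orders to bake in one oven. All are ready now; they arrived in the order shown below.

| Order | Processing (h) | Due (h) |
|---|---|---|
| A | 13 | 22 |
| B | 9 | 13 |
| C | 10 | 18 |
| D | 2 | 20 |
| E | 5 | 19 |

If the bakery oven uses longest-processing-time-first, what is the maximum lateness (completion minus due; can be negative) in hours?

19

LPT (decreasing processing time): A C B E D.
A: 0→13, due 22, lateness -9
C: 13→23, due 18, lateness 5
B: 23→32, due 13, lateness 19
E: 32→37, due 19, lateness 18
D: 37→39, due 20, lateness 19
Maximum = 19.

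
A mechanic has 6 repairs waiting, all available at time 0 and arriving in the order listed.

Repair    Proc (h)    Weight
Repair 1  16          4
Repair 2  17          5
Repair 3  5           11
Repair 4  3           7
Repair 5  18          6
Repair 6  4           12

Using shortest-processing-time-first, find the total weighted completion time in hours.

952

SPT (increasing processing time): Repair 4 Repair 6 Repair 3 Repair 1 Repair 2 Repair 5.
Repair 4: finishes 3, weight 7, w·C = 21
Repair 6: finishes 7, weight 12, w·C = 84
Repair 3: finishes 12, weight 11, w·C = 132
Repair 1: finishes 28, weight 4, w·C = 112
Repair 2: finishes 45, weight 5, w·C = 225
Repair 5: finishes 63, weight 6, w·C = 378
Sum = 21+84+132+112+225+378 = 952.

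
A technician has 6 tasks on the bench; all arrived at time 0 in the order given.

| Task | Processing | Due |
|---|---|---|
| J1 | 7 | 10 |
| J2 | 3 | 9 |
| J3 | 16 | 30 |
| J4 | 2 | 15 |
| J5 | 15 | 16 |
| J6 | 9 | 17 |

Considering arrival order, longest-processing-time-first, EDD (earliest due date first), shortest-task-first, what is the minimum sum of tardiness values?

48

FIFO (arrival order): J1 J2 J3 J4 J5 J6.
J1: 0→7, due 10, tardiness 0
J2: 7→10, due 9, tardiness 1
J3: 10→26, due 30, tardiness 0
J4: 26→28, due 15, tardiness 13
J5: 28→43, due 16, tardiness 27
J6: 43→52, due 17, tardiness 35
Sum = 0+1+0+13+27+35 = 76.
LPT (decreasing processing time): J3 J5 J6 J1 J2 J4.
J3: 0→16, due 30, tardiness 0
J5: 16→31, due 16, tardiness 15
J6: 31→40, due 17, tardiness 23
J1: 40→47, due 10, tardiness 37
J2: 47→50, due 9, tardiness 41
J4: 50→52, due 15, tardiness 37
Sum = 0+15+23+37+41+37 = 153.
EDD (increasing due date): J2 J1 J4 J5 J6 J3.
J2: 0→3, due 9, tardiness 0
J1: 3→10, due 10, tardiness 0
J4: 10→12, due 15, tardiness 0
J5: 12→27, due 16, tardiness 11
J6: 27→36, due 17, tardiness 19
J3: 36→52, due 30, tardiness 22
Sum = 0+0+0+11+19+22 = 52.
SPT (increasing processing time): J4 J2 J1 J6 J5 J3.
J4: 0→2, due 15, tardiness 0
J2: 2→5, due 9, tardiness 0
J1: 5→12, due 10, tardiness 2
J6: 12→21, due 17, tardiness 4
J5: 21→36, due 16, tardiness 20
J3: 36→52, due 30, tardiness 22
Sum = 0+0+2+4+20+22 = 48.
FIFO 76, LPT 153, EDD 52, SPT 48 → minimum 48.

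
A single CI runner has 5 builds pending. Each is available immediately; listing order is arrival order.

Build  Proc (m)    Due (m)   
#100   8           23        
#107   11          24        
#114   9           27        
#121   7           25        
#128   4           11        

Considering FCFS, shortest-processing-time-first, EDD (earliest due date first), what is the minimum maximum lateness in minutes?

12

FIFO (arrival order): #100 #107 #114 #121 #128.
#100: 0→8, due 23, lateness -15
#107: 8→19, due 24, lateness -5
#114: 19→28, due 27, lateness 1
#121: 28→35, due 25, lateness 10
#128: 35→39, due 11, lateness 28
Maximum = 28.
SPT (increasing processing time): #128 #121 #100 #114 #107.
#128: 0→4, due 11, lateness -7
#121: 4→11, due 25, lateness -14
#100: 11→19, due 23, lateness -4
#114: 19→28, due 27, lateness 1
#107: 28→39, due 24, lateness 15
Maximum = 15.
EDD (increasing due date): #128 #100 #107 #121 #114.
#128: 0→4, due 11, lateness -7
#100: 4→12, due 23, lateness -11
#107: 12→23, due 24, lateness -1
#121: 23→30, due 25, lateness 5
#114: 30→39, due 27, lateness 12
Maximum = 12.
FIFO 28, SPT 15, EDD 12 → minimum 12.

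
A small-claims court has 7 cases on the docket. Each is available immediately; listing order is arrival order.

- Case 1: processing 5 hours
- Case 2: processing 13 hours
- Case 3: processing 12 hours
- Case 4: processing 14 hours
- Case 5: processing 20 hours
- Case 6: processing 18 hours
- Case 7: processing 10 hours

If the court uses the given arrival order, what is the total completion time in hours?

FIFO (arrival order): Case 1 Case 2 Case 3 Case 4 Case 5 Case 6 Case 7.
Case 1: 0→5
Case 2: 5→18
Case 3: 18→30
Case 4: 30→44
Case 5: 44→64
Case 6: 64→82
Case 7: 82→92
Sum = 5+18+30+44+64+82+92 = 335.

335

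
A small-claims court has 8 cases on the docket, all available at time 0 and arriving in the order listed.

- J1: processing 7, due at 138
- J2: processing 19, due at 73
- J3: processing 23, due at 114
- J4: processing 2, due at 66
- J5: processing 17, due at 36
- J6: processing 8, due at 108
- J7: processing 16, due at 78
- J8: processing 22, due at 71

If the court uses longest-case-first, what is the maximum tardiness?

LPT (decreasing processing time): J3 J8 J2 J5 J7 J6 J1 J4.
J3: 0→23, due 114, tardiness 0
J8: 23→45, due 71, tardiness 0
J2: 45→64, due 73, tardiness 0
J5: 64→81, due 36, tardiness 45
J7: 81→97, due 78, tardiness 19
J6: 97→105, due 108, tardiness 0
J1: 105→112, due 138, tardiness 0
J4: 112→114, due 66, tardiness 48
Maximum = 48.

48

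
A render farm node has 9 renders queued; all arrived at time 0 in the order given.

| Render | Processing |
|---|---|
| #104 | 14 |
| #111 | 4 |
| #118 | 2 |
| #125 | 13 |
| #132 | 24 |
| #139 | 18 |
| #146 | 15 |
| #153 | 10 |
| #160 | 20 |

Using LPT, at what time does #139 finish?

LPT (decreasing processing time): #132 #160 #139 #146 #104 #125 #153 #111 #118.
#132: 0→24
#160: 24→44
#139: 44→62

62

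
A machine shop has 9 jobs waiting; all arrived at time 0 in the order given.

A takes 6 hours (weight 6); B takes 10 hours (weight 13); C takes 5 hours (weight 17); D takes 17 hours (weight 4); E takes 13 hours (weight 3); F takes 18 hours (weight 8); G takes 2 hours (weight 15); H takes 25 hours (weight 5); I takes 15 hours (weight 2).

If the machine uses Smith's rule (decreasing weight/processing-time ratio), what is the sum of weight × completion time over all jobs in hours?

1983

WSPT (decreasing weight/processing-time ratio): G C B A F D E H I.
G: finishes 2, weight 15, w·C = 30
C: finishes 7, weight 17, w·C = 119
B: finishes 17, weight 13, w·C = 221
A: finishes 23, weight 6, w·C = 138
F: finishes 41, weight 8, w·C = 328
D: finishes 58, weight 4, w·C = 232
E: finishes 71, weight 3, w·C = 213
H: finishes 96, weight 5, w·C = 480
I: finishes 111, weight 2, w·C = 222
Sum = 30+119+221+138+328+232+213+480+222 = 1983.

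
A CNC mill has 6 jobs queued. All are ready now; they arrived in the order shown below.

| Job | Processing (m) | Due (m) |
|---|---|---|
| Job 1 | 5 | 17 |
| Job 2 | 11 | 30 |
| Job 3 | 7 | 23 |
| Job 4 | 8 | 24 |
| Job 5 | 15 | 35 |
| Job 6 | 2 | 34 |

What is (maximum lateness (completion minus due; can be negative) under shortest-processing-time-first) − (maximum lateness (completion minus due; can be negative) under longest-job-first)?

-16

SPT (increasing processing time): Job 6 Job 1 Job 3 Job 4 Job 2 Job 5.
Job 6: 0→2, due 34, lateness -32
Job 1: 2→7, due 17, lateness -10
Job 3: 7→14, due 23, lateness -9
Job 4: 14→22, due 24, lateness -2
Job 2: 22→33, due 30, lateness 3
Job 5: 33→48, due 35, lateness 13
Maximum = 13.
LPT (decreasing processing time): Job 5 Job 2 Job 4 Job 3 Job 1 Job 6.
Job 5: 0→15, due 35, lateness -20
Job 2: 15→26, due 30, lateness -4
Job 4: 26→34, due 24, lateness 10
Job 3: 34→41, due 23, lateness 18
Job 1: 41→46, due 17, lateness 29
Job 6: 46→48, due 34, lateness 14
Maximum = 29.
Difference = 13 − 29 = -16.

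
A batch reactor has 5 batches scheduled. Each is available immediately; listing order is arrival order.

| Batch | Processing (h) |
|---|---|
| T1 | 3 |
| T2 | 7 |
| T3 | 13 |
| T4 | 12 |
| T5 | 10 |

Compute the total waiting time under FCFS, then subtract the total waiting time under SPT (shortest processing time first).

6

FIFO (arrival order): T1 T2 T3 T4 T5.
T1: waits 0, runs 0→3
T2: waits 3, runs 3→10
T3: waits 10, runs 10→23
T4: waits 23, runs 23→35
T5: waits 35, runs 35→45
Sum = 0+3+10+23+35 = 71.
SPT (increasing processing time): T1 T2 T5 T4 T3.
T1: waits 0, runs 0→3
T2: waits 3, runs 3→10
T5: waits 10, runs 10→20
T4: waits 20, runs 20→32
T3: waits 32, runs 32→45
Sum = 0+3+10+20+32 = 65.
Difference = 71 − 65 = 6.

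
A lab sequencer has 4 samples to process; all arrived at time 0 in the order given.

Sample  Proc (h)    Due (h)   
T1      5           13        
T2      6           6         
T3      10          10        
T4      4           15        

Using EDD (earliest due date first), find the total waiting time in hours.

43

EDD (increasing due date): T2 T3 T1 T4.
T2: waits 0, runs 0→6
T3: waits 6, runs 6→16
T1: waits 16, runs 16→21
T4: waits 21, runs 21→25
Sum = 0+6+16+21 = 43.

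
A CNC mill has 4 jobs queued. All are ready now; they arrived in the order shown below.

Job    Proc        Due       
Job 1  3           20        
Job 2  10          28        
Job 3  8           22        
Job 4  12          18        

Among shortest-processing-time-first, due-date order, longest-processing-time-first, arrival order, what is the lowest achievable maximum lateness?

SPT (increasing processing time): Job 1 Job 3 Job 2 Job 4.
Job 1: 0→3, due 20, lateness -17
Job 3: 3→11, due 22, lateness -11
Job 2: 11→21, due 28, lateness -7
Job 4: 21→33, due 18, lateness 15
Maximum = 15.
EDD (increasing due date): Job 4 Job 1 Job 3 Job 2.
Job 4: 0→12, due 18, lateness -6
Job 1: 12→15, due 20, lateness -5
Job 3: 15→23, due 22, lateness 1
Job 2: 23→33, due 28, lateness 5
Maximum = 5.
LPT (decreasing processing time): Job 4 Job 2 Job 3 Job 1.
Job 4: 0→12, due 18, lateness -6
Job 2: 12→22, due 28, lateness -6
Job 3: 22→30, due 22, lateness 8
Job 1: 30→33, due 20, lateness 13
Maximum = 13.
FIFO (arrival order): Job 1 Job 2 Job 3 Job 4.
Job 1: 0→3, due 20, lateness -17
Job 2: 3→13, due 28, lateness -15
Job 3: 13→21, due 22, lateness -1
Job 4: 21→33, due 18, lateness 15
Maximum = 15.
SPT 15, EDD 5, LPT 13, FIFO 15 → minimum 5.

5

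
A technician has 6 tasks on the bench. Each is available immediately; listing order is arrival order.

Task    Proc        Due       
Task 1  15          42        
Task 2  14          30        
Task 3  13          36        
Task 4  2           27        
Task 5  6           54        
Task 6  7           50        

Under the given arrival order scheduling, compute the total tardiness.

FIFO (arrival order): Task 1 Task 2 Task 3 Task 4 Task 5 Task 6.
Task 1: 0→15, due 42, tardiness 0
Task 2: 15→29, due 30, tardiness 0
Task 3: 29→42, due 36, tardiness 6
Task 4: 42→44, due 27, tardiness 17
Task 5: 44→50, due 54, tardiness 0
Task 6: 50→57, due 50, tardiness 7
Sum = 0+0+6+17+0+7 = 30.

30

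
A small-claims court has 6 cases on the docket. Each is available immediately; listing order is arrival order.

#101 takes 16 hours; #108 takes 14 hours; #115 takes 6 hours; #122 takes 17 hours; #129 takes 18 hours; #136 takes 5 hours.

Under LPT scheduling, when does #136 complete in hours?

LPT (decreasing processing time): #129 #122 #101 #108 #115 #136.
#129: 0→18
#122: 18→35
#101: 35→51
#108: 51→65
#115: 65→71
#136: 71→76

76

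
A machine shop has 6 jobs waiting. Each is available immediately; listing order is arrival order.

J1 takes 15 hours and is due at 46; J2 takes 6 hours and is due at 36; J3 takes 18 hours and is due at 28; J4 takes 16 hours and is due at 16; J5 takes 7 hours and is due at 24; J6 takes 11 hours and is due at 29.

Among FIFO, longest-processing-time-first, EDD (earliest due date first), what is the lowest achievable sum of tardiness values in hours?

FIFO (arrival order): J1 J2 J3 J4 J5 J6.
J1: 0→15, due 46, tardiness 0
J2: 15→21, due 36, tardiness 0
J3: 21→39, due 28, tardiness 11
J4: 39→55, due 16, tardiness 39
J5: 55→62, due 24, tardiness 38
J6: 62→73, due 29, tardiness 44
Sum = 0+0+11+39+38+44 = 132.
LPT (decreasing processing time): J3 J4 J1 J6 J5 J2.
J3: 0→18, due 28, tardiness 0
J4: 18→34, due 16, tardiness 18
J1: 34→49, due 46, tardiness 3
J6: 49→60, due 29, tardiness 31
J5: 60→67, due 24, tardiness 43
J2: 67→73, due 36, tardiness 37
Sum = 0+18+3+31+43+37 = 132.
EDD (increasing due date): J4 J5 J3 J6 J2 J1.
J4: 0→16, due 16, tardiness 0
J5: 16→23, due 24, tardiness 0
J3: 23→41, due 28, tardiness 13
J6: 41→52, due 29, tardiness 23
J2: 52→58, due 36, tardiness 22
J1: 58→73, due 46, tardiness 27
Sum = 0+0+13+23+22+27 = 85.
FIFO 132, LPT 132, EDD 85 → minimum 85.

85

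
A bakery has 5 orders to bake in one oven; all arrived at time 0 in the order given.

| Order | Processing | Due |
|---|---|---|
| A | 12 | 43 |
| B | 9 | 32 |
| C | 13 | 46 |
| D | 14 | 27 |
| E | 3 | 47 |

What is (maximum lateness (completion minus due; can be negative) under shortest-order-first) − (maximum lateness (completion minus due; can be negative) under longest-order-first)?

SPT (increasing processing time): E B A C D.
E: 0→3, due 47, lateness -44
B: 3→12, due 32, lateness -20
A: 12→24, due 43, lateness -19
C: 24→37, due 46, lateness -9
D: 37→51, due 27, lateness 24
Maximum = 24.
LPT (decreasing processing time): D C A B E.
D: 0→14, due 27, lateness -13
C: 14→27, due 46, lateness -19
A: 27→39, due 43, lateness -4
B: 39→48, due 32, lateness 16
E: 48→51, due 47, lateness 4
Maximum = 16.
Difference = 24 − 16 = 8.

8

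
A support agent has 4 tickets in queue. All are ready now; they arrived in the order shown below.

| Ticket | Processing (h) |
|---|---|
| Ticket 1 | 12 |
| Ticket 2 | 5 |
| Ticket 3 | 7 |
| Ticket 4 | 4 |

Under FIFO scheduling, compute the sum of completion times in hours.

81

FIFO (arrival order): Ticket 1 Ticket 2 Ticket 3 Ticket 4.
Ticket 1: 0→12
Ticket 2: 12→17
Ticket 3: 17→24
Ticket 4: 24→28
Sum = 12+17+24+28 = 81.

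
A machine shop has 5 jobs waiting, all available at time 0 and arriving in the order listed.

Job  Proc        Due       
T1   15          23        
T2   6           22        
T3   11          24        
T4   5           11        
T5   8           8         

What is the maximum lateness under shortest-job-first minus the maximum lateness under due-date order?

SPT (increasing processing time): T4 T2 T5 T3 T1.
T4: 0→5, due 11, lateness -6
T2: 5→11, due 22, lateness -11
T5: 11→19, due 8, lateness 11
T3: 19→30, due 24, lateness 6
T1: 30→45, due 23, lateness 22
Maximum = 22.
EDD (increasing due date): T5 T4 T2 T1 T3.
T5: 0→8, due 8, lateness 0
T4: 8→13, due 11, lateness 2
T2: 13→19, due 22, lateness -3
T1: 19→34, due 23, lateness 11
T3: 34→45, due 24, lateness 21
Maximum = 21.
Difference = 22 − 21 = 1.

1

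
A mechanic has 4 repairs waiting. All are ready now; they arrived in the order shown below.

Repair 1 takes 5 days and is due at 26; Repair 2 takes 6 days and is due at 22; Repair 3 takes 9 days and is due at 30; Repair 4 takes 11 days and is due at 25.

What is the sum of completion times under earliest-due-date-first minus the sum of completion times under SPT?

9

EDD (increasing due date): Repair 2 Repair 4 Repair 1 Repair 3.
Repair 2: 0→6
Repair 4: 6→17
Repair 1: 17→22
Repair 3: 22→31
Sum = 6+17+22+31 = 76.
SPT (increasing processing time): Repair 1 Repair 2 Repair 3 Repair 4.
Repair 1: 0→5
Repair 2: 5→11
Repair 3: 11→20
Repair 4: 20→31
Sum = 5+11+20+31 = 67.
Difference = 76 − 67 = 9.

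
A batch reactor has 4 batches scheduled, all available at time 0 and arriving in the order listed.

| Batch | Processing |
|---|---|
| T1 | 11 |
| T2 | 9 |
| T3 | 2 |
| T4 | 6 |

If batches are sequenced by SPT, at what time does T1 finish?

28

SPT (increasing processing time): T3 T4 T2 T1.
T3: 0→2
T4: 2→8
T2: 8→17
T1: 17→28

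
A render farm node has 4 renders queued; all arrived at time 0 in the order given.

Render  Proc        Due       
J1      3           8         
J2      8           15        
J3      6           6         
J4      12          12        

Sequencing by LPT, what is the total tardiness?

46

LPT (decreasing processing time): J4 J2 J3 J1.
J4: 0→12, due 12, tardiness 0
J2: 12→20, due 15, tardiness 5
J3: 20→26, due 6, tardiness 20
J1: 26→29, due 8, tardiness 21
Sum = 0+5+20+21 = 46.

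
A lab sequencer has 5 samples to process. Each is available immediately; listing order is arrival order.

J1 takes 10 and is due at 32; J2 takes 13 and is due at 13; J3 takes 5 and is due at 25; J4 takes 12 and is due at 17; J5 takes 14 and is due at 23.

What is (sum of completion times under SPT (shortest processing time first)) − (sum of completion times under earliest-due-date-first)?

SPT (increasing processing time): J3 J1 J4 J2 J5.
J3: 0→5
J1: 5→15
J4: 15→27
J2: 27→40
J5: 40→54
Sum = 5+15+27+40+54 = 141.
EDD (increasing due date): J2 J4 J5 J3 J1.
J2: 0→13
J4: 13→25
J5: 25→39
J3: 39→44
J1: 44→54
Sum = 13+25+39+44+54 = 175.
Difference = 141 − 175 = -34.

-34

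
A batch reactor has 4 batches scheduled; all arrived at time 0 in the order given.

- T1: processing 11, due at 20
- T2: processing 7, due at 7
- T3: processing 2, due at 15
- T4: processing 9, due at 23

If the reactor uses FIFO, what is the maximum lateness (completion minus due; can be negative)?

11

FIFO (arrival order): T1 T2 T3 T4.
T1: 0→11, due 20, lateness -9
T2: 11→18, due 7, lateness 11
T3: 18→20, due 15, lateness 5
T4: 20→29, due 23, lateness 6
Maximum = 11.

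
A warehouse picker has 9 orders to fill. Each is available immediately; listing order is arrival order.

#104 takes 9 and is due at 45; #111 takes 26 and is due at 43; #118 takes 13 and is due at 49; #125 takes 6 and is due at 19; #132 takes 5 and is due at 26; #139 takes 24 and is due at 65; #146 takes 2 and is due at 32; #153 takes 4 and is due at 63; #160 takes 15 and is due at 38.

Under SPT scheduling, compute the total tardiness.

90

SPT (increasing processing time): #146 #153 #132 #125 #104 #118 #160 #139 #111.
#146: 0→2, due 32, tardiness 0
#153: 2→6, due 63, tardiness 0
#132: 6→11, due 26, tardiness 0
#125: 11→17, due 19, tardiness 0
#104: 17→26, due 45, tardiness 0
#118: 26→39, due 49, tardiness 0
#160: 39→54, due 38, tardiness 16
#139: 54→78, due 65, tardiness 13
#111: 78→104, due 43, tardiness 61
Sum = 0+0+0+0+0+0+16+13+61 = 90.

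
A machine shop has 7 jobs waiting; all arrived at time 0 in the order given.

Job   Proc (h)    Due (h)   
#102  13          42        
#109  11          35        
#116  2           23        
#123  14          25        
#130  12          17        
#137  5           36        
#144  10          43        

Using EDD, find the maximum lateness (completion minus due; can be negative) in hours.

EDD (increasing due date): #130 #116 #123 #109 #137 #102 #144.
#130: 0→12, due 17, lateness -5
#116: 12→14, due 23, lateness -9
#123: 14→28, due 25, lateness 3
#109: 28→39, due 35, lateness 4
#137: 39→44, due 36, lateness 8
#102: 44→57, due 42, lateness 15
#144: 57→67, due 43, lateness 24
Maximum = 24.

24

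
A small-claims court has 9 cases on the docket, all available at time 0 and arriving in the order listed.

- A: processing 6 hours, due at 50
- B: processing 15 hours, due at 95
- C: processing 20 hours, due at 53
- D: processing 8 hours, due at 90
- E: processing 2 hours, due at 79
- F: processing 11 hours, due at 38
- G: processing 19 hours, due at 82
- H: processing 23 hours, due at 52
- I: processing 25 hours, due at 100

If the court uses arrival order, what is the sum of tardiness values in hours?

105

FIFO (arrival order): A B C D E F G H I.
A: 0→6, due 50, tardiness 0
B: 6→21, due 95, tardiness 0
C: 21→41, due 53, tardiness 0
D: 41→49, due 90, tardiness 0
E: 49→51, due 79, tardiness 0
F: 51→62, due 38, tardiness 24
G: 62→81, due 82, tardiness 0
H: 81→104, due 52, tardiness 52
I: 104→129, due 100, tardiness 29
Sum = 0+0+0+0+0+24+0+52+29 = 105.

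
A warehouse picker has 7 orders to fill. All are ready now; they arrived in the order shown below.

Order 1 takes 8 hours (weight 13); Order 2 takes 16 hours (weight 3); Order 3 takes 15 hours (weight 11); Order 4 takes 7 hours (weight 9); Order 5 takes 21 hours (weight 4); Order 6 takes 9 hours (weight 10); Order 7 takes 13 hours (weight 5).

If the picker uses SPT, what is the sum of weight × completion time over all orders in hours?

SPT (increasing processing time): Order 4 Order 1 Order 6 Order 7 Order 3 Order 2 Order 5.
Order 4: finishes 7, weight 9, w·C = 63
Order 1: finishes 15, weight 13, w·C = 195
Order 6: finishes 24, weight 10, w·C = 240
Order 7: finishes 37, weight 5, w·C = 185
Order 3: finishes 52, weight 11, w·C = 572
Order 2: finishes 68, weight 3, w·C = 204
Order 5: finishes 89, weight 4, w·C = 356
Sum = 63+195+240+185+572+204+356 = 1815.

1815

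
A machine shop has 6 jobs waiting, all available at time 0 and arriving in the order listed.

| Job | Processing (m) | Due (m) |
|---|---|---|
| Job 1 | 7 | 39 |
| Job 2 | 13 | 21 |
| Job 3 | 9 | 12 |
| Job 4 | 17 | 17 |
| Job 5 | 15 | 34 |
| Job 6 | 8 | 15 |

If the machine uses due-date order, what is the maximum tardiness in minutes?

EDD (increasing due date): Job 3 Job 6 Job 4 Job 2 Job 5 Job 1.
Job 3: 0→9, due 12, tardiness 0
Job 6: 9→17, due 15, tardiness 2
Job 4: 17→34, due 17, tardiness 17
Job 2: 34→47, due 21, tardiness 26
Job 5: 47→62, due 34, tardiness 28
Job 1: 62→69, due 39, tardiness 30
Maximum = 30.

30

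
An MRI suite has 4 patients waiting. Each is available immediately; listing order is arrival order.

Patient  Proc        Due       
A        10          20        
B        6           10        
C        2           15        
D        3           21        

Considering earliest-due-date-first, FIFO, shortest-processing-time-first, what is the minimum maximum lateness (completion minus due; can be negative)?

0

EDD (increasing due date): B C A D.
B: 0→6, due 10, lateness -4
C: 6→8, due 15, lateness -7
A: 8→18, due 20, lateness -2
D: 18→21, due 21, lateness 0
Maximum = 0.
FIFO (arrival order): A B C D.
A: 0→10, due 20, lateness -10
B: 10→16, due 10, lateness 6
C: 16→18, due 15, lateness 3
D: 18→21, due 21, lateness 0
Maximum = 6.
SPT (increasing processing time): C D B A.
C: 0→2, due 15, lateness -13
D: 2→5, due 21, lateness -16
B: 5→11, due 10, lateness 1
A: 11→21, due 20, lateness 1
Maximum = 1.
EDD 0, FIFO 6, SPT 1 → minimum 0.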